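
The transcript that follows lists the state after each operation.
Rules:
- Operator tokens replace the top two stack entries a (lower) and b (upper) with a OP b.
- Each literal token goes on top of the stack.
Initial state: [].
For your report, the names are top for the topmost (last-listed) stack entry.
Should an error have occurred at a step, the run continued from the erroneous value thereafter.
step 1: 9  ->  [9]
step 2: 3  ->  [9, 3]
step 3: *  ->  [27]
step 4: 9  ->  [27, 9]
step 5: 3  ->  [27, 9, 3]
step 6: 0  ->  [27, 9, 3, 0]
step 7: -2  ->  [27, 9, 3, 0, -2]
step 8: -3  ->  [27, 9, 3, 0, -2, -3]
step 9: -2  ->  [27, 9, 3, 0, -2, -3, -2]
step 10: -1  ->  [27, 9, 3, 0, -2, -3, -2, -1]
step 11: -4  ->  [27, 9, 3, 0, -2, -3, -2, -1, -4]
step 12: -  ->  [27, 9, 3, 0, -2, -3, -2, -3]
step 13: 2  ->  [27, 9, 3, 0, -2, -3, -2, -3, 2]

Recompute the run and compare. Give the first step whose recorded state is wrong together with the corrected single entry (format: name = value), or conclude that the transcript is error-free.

step 12, top = 3

Step 1: push 9: top = 9 — matches.
Step 2: push 3: top = 3 — verified.
Step 3: 9 * 3 = 27 — same as recorded.
Step 4: push 9: top = 9 — in agreement.
Step 5: push 3: top = 3 — in agreement.
Step 6: push 0: top = 0 — consistent with the transcript.
Step 7: push -2: top = -2 — checks out.
Step 8: push -3: top = -3 — no discrepancy.
Step 9: push -2: top = -2 — checks out.
Step 10: push -1: top = -1 — matches.
Step 11: push -4: top = -4 — checks out.
Step 12: -1 - -4 = 3 — first mismatch against the transcript.
Conclusion: step 12 carries the first error; the entry should be top = 3.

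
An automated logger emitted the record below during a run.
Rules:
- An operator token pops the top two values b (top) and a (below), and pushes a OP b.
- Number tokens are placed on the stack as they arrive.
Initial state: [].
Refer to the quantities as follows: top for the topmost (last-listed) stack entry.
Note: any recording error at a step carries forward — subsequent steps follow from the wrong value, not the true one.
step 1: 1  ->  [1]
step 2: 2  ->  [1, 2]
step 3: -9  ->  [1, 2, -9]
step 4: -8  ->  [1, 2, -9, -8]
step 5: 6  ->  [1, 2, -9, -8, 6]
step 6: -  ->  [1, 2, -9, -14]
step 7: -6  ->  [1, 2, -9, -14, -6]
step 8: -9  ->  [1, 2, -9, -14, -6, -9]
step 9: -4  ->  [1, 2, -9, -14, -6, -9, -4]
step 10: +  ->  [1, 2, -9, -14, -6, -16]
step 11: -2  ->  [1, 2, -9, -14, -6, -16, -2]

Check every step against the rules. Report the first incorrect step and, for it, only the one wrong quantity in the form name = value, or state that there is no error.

Recomputing the run from the initial state:
step 1: [1]
step 2: [1, 2]
step 3: [1, 2, -9]
step 4: [1, 2, -9, -8]
step 5: [1, 2, -9, -8, 6]
step 6: [1, 2, -9, -14]
step 7: [1, 2, -9, -14, -6]
step 8: [1, 2, -9, -14, -6, -9]
step 9: [1, 2, -9, -14, -6, -9, -4]
step 10: [1, 2, -9, -14, -6, -13]
step 11: [1, 2, -9, -14, -6, -13, -2]
The first disagreement with the record is at step 10, where the value should be top = -13.

step 10, top = -13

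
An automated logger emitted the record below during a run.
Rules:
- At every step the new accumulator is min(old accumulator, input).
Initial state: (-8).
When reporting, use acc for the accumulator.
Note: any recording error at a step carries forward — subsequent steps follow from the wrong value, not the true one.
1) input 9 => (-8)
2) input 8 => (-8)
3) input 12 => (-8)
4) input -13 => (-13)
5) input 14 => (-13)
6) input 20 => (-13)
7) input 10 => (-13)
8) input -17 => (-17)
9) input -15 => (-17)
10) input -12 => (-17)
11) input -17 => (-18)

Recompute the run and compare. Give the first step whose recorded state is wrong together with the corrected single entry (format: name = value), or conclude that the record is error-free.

step 11, acc = -17

Step 1: acc = min(-8, 9) = -8 — agrees with the record.
Step 2: acc = min(-8, 8) = -8 — consistent with the record.
Step 3: acc = min(-8, 12) = -8 — exactly as logged.
Step 4: acc = min(-8, -13) = -13 — exactly as logged.
Step 5: acc = min(-13, 14) = -13 — same as recorded.
Step 6: acc = min(-13, 20) = -13 — confirmed correct.
Step 7: acc = min(-13, 10) = -13 — confirmed correct.
Step 8: acc = min(-13, -17) = -17 — checks out.
Step 9: acc = min(-17, -15) = -17 — matches.
Step 10: acc = min(-17, -12) = -17 — matches.
Step 11: acc = min(-17, -17) = -17 — the recorded entry deviates here.
The earliest wrong entry is at step 11: it should read acc = -17.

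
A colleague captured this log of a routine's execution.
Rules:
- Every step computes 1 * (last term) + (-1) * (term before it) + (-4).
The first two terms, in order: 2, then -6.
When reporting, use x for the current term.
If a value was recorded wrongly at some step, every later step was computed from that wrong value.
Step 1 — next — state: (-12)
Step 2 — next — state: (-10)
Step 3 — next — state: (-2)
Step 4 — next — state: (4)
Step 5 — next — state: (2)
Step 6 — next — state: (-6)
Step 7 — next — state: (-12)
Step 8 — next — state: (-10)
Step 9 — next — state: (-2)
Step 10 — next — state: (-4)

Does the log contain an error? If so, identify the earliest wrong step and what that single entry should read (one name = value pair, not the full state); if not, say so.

step 10, x = 4

Recomputing the run from the initial state:
step 1: x = -12
step 2: x = -10
step 3: x = -2
step 4: x = 4
step 5: x = 2
step 6: x = -6
step 7: x = -12
step 8: x = -10
step 9: x = -2
step 10: x = 4
The first disagreement with the log is at step 10, where the value should be x = 4.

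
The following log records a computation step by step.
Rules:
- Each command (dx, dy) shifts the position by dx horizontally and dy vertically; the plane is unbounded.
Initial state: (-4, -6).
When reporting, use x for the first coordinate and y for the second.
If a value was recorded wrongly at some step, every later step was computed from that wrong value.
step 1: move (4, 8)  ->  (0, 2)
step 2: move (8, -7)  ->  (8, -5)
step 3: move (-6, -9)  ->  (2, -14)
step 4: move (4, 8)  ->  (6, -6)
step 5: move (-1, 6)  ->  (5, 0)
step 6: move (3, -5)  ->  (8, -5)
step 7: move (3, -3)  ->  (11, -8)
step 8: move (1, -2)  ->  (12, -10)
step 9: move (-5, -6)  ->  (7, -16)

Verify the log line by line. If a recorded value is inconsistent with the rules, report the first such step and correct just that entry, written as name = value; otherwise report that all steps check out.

Step 1: x = -4 + (4) = 0, y = -6 + (8) = 2 — exactly as logged.
Step 2: x = 0 + (8) = 8, y = 2 + (-7) = -5 — no discrepancy.
Step 3: x = 8 + (-6) = 2, y = -5 + (-9) = -14 — exactly as logged.
Step 4: x = 2 + (4) = 6, y = -14 + (8) = -6 — matches.
Step 5: x = 6 + (-1) = 5, y = -6 + (6) = 0 — consistent with the log.
Step 6: x = 5 + (3) = 8, y = 0 + (-5) = -5 — matches.
Step 7: x = 8 + (3) = 11, y = -5 + (-3) = -8 — exactly as logged.
Step 8: x = 11 + (1) = 12, y = -8 + (-2) = -10 — exactly as logged.
Step 9: x = 12 + (-5) = 7, y = -10 + (-6) = -16 — exactly as logged.
Every step is consistent.

no error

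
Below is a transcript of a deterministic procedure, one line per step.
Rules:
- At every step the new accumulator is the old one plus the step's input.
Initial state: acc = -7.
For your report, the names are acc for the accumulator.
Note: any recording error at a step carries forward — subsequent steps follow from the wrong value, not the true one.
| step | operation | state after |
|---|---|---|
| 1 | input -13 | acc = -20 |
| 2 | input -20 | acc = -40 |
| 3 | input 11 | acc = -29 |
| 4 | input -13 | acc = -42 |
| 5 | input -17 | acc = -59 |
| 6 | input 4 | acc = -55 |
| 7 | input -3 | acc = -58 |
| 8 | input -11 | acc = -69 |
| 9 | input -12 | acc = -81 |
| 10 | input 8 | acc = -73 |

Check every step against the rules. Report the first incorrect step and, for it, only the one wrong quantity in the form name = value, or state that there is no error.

1. acc = -7 + -13 = -20 (matches)
2. acc = -20 + -20 = -40 (in agreement)
3. acc = -40 + 11 = -29 (in agreement)
4. acc = -29 + -13 = -42 (agrees with the transcript)
5. acc = -42 + -17 = -59 (same as recorded)
6. acc = -59 + 4 = -55 (matches)
7. acc = -55 + -3 = -58 (same as recorded)
8. acc = -58 + -11 = -69 (same as recorded)
9. acc = -69 + -12 = -81 (in agreement)
10. acc = -81 + 8 = -73 (exactly as logged)
Nothing is out of place; the run is error-free.

no error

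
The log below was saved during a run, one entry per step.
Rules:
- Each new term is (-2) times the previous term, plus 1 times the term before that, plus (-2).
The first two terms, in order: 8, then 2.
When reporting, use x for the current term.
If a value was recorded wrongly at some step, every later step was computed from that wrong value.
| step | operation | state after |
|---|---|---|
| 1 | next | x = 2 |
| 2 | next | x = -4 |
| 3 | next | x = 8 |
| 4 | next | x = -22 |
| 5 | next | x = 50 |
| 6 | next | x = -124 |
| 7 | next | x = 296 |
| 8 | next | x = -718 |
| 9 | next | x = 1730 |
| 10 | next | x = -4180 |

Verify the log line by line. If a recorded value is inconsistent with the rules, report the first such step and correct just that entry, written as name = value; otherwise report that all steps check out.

no error

1. x = -2*(2) + (1)*(8) + (-2) = 2 (checks out)
2. x = -2*(2) + (1)*(2) + (-2) = -4 (agrees with the log)
3. x = -2*(-4) + (1)*(2) + (-2) = 8 (checks out)
4. x = -2*(8) + (1)*(-4) + (-2) = -22 (matches)
5. x = -2*(-22) + (1)*(8) + (-2) = 50 (agrees with the log)
6. x = -2*(50) + (1)*(-22) + (-2) = -124 (no discrepancy)
7. x = -2*(-124) + (1)*(50) + (-2) = 296 (verified)
8. x = -2*(296) + (1)*(-124) + (-2) = -718 (confirmed correct)
9. x = -2*(-718) + (1)*(296) + (-2) = 1730 (verified)
10. x = -2*(1730) + (1)*(-718) + (-2) = -4180 (consistent with the log)
No step deviates from the rules.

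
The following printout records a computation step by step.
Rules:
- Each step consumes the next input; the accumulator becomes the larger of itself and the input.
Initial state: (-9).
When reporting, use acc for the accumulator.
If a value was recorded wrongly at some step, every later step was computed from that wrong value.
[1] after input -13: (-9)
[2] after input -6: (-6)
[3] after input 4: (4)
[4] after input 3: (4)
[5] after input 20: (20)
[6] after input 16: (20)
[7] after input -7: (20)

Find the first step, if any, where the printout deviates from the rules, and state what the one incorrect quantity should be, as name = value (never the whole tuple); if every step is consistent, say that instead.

Recomputing the run from the initial state:
step 1: acc = -9
step 2: acc = -6
step 3: acc = 4
step 4: acc = 4
step 5: acc = 20
step 6: acc = 20
step 7: acc = 20
This matches the printout at every step.

no error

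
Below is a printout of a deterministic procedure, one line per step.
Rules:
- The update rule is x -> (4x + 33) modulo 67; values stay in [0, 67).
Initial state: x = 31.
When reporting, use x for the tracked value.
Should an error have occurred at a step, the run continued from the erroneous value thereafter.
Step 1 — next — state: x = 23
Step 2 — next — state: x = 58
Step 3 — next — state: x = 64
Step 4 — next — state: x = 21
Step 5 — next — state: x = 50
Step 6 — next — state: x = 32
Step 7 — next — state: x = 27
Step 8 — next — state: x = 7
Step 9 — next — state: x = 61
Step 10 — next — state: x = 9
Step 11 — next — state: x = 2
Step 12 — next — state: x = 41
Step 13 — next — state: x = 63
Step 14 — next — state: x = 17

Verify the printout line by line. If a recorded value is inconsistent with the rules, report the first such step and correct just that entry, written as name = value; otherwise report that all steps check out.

no error

Step 1: x = (4*31 + 33) mod 67 = 23 — checks out.
Step 2: x = (4*23 + 33) mod 67 = 58 — agrees with the printout.
Step 3: x = (4*58 + 33) mod 67 = 64 — checks out.
Step 4: x = (4*64 + 33) mod 67 = 21 — in agreement.
Step 5: x = (4*21 + 33) mod 67 = 50 — confirmed correct.
Step 6: x = (4*50 + 33) mod 67 = 32 — matches.
Step 7: x = (4*32 + 33) mod 67 = 27 — verified.
Step 8: x = (4*27 + 33) mod 67 = 7 — verified.
Step 9: x = (4*7 + 33) mod 67 = 61 — agrees with the printout.
Step 10: x = (4*61 + 33) mod 67 = 9 — same as recorded.
Step 11: x = (4*9 + 33) mod 67 = 2 — no discrepancy.
Step 12: x = (4*2 + 33) mod 67 = 41 — consistent with the printout.
Step 13: x = (4*41 + 33) mod 67 = 63 — same as recorded.
Step 14: x = (4*63 + 33) mod 67 = 17 — matches.
Each recorded entry agrees with the recomputation.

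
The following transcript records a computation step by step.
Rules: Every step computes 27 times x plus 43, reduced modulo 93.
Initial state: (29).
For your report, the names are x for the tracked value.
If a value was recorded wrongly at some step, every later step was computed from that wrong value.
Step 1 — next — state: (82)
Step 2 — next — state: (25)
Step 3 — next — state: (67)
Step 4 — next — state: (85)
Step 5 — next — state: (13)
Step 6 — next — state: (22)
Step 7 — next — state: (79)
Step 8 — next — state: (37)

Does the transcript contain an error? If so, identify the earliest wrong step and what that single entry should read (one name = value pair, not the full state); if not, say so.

no error

Recomputing the run from the initial state:
step 1: x = 82
step 2: x = 25
step 3: x = 67
step 4: x = 85
step 5: x = 13
step 6: x = 22
step 7: x = 79
step 8: x = 37
This matches the transcript at every step.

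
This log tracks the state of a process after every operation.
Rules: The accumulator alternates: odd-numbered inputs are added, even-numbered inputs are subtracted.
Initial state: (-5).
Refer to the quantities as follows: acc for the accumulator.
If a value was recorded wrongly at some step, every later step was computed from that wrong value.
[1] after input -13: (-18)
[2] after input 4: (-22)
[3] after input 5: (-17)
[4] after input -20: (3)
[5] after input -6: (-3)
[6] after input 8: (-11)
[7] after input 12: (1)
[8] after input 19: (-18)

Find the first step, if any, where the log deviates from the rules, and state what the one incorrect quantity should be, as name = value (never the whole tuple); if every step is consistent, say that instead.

no error

Recomputing the run from the initial state:
step 1: acc = -18
step 2: acc = -22
step 3: acc = -17
step 4: acc = 3
step 5: acc = -3
step 6: acc = -11
step 7: acc = 1
step 8: acc = -18
This matches the log at every step.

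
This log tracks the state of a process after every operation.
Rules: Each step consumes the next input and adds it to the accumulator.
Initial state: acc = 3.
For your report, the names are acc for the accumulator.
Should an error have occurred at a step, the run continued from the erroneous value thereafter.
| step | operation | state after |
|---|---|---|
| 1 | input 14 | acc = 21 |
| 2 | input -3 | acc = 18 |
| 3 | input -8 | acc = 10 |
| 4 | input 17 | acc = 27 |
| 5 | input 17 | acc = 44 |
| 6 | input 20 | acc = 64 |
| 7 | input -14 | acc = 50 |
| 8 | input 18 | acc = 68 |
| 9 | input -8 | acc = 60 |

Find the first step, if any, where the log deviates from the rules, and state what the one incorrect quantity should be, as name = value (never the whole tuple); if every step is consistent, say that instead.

step 1: acc = 3 + 14 = 17 -> not what was recorded
So the first discrepancy is step 1, where the right value is acc = 17.

step 1, acc = 17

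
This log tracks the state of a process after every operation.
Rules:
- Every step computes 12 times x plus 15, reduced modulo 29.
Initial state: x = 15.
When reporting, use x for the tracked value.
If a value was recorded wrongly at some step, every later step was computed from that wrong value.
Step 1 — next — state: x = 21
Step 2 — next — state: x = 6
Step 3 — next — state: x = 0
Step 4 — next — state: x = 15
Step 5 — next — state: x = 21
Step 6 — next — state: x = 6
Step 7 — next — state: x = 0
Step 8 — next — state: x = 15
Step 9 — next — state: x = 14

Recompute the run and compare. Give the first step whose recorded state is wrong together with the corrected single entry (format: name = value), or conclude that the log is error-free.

step 9, x = 21

Step 1: x = (12*15 + 15) mod 29 = 21 — checks out.
Step 2: x = (12*21 + 15) mod 29 = 6 — verified.
Step 3: x = (12*6 + 15) mod 29 = 0 — checks out.
Step 4: x = (12*0 + 15) mod 29 = 15 — checks out.
Step 5: x = (12*15 + 15) mod 29 = 21 — matches.
Step 6: x = (12*21 + 15) mod 29 = 6 — same as recorded.
Step 7: x = (12*6 + 15) mod 29 = 0 — no discrepancy.
Step 8: x = (12*0 + 15) mod 29 = 15 — verified.
Step 9: x = (12*15 + 15) mod 29 = 21 — not what was recorded.
First deviation found at step 9; the corrected entry is x = 21.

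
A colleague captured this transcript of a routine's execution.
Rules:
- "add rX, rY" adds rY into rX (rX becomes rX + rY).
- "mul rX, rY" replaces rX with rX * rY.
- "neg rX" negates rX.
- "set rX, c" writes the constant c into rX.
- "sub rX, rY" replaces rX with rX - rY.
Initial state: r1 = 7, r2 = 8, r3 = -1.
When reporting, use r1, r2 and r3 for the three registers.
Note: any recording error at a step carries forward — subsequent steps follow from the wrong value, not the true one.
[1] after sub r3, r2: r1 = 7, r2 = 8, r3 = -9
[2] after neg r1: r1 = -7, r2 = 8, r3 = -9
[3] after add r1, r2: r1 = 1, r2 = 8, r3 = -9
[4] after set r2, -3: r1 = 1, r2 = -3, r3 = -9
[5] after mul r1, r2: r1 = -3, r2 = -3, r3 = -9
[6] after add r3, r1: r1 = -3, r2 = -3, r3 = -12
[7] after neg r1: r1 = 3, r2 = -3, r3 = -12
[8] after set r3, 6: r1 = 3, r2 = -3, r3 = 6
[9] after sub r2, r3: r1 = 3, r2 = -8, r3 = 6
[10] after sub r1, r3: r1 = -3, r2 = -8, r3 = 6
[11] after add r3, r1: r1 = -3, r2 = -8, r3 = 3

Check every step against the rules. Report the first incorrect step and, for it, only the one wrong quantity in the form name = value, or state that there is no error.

step 9, r2 = -9

Step 1: r3 = -1 - 8 = -9 — verified.
Step 2: r1 = -(7) = -7 — confirmed correct.
Step 3: r1 = -7 + 8 = 1 — checks out.
Step 4: r2 = -3 — checks out.
Step 5: r1 = 1 * -3 = -3 — same as recorded.
Step 6: r3 = -9 + -3 = -12 — consistent with the transcript.
Step 7: r1 = -(-3) = 3 — matches.
Step 8: r3 = 6 — no discrepancy.
Step 9: r2 = -3 - 6 = -9 — the transcript disagrees here.
Conclusion: step 9 carries the first error; the entry should be r2 = -9.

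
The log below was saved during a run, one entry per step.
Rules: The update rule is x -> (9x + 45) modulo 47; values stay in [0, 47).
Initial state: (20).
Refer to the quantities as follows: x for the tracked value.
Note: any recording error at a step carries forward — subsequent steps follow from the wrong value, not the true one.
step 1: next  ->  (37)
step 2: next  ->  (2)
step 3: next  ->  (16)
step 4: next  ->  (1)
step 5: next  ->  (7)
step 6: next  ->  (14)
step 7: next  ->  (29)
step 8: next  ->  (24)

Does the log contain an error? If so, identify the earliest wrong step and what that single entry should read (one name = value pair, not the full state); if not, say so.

Step 1: x = (9*20 + 45) mod 47 = 37 — same as recorded.
Step 2: x = (9*37 + 45) mod 47 = 2 — consistent with the log.
Step 3: x = (9*2 + 45) mod 47 = 16 — matches.
Step 4: x = (9*16 + 45) mod 47 = 1 — no discrepancy.
Step 5: x = (9*1 + 45) mod 47 = 7 — exactly as logged.
Step 6: x = (9*7 + 45) mod 47 = 14 — checks out.
Step 7: x = (9*14 + 45) mod 47 = 30 — the recorded entry deviates here.
First deviation found at step 7; the corrected entry is x = 30.

step 7, x = 30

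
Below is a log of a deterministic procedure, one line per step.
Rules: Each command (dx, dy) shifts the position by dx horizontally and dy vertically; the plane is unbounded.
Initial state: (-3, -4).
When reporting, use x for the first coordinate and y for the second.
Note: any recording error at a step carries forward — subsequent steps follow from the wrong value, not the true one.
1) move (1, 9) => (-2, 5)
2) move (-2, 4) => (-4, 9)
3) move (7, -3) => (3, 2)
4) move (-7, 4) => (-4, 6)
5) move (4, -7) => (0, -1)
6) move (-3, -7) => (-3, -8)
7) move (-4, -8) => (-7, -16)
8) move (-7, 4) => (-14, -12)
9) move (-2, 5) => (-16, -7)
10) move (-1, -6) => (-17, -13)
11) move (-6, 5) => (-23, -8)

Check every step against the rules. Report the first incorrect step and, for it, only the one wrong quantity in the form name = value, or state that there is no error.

Step 1: x = -3 + (1) = -2, y = -4 + (9) = 5 — checks out.
Step 2: x = -2 + (-2) = -4, y = 5 + (4) = 9 — checks out.
Step 3: x = -4 + (7) = 3, y = 9 + (-3) = 6 — the entry is off here.
First deviation found at step 3; the corrected entry is y = 6.

step 3, y = 6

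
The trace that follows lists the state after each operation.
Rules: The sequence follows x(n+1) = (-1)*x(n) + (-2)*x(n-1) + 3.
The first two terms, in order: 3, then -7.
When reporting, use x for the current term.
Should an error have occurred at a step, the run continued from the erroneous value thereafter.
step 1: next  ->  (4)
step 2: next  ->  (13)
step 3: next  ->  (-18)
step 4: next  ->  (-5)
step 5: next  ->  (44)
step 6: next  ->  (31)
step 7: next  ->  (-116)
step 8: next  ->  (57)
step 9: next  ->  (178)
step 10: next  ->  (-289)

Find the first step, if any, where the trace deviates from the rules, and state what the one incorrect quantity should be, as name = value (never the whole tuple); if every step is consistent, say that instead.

Step 1: x = -1*(-7) + (-2)*(3) + (3) = 4 — verified.
Step 2: x = -1*(4) + (-2)*(-7) + (3) = 13 — verified.
Step 3: x = -1*(13) + (-2)*(4) + (3) = -18 — same as recorded.
Step 4: x = -1*(-18) + (-2)*(13) + (3) = -5 — exactly as logged.
Step 5: x = -1*(-5) + (-2)*(-18) + (3) = 44 — consistent with the trace.
Step 6: x = -1*(44) + (-2)*(-5) + (3) = -31 — this is not what the trace shows.
The audit stops at step 6: the recorded entry is wrong and should be x = -31.

step 6, x = -31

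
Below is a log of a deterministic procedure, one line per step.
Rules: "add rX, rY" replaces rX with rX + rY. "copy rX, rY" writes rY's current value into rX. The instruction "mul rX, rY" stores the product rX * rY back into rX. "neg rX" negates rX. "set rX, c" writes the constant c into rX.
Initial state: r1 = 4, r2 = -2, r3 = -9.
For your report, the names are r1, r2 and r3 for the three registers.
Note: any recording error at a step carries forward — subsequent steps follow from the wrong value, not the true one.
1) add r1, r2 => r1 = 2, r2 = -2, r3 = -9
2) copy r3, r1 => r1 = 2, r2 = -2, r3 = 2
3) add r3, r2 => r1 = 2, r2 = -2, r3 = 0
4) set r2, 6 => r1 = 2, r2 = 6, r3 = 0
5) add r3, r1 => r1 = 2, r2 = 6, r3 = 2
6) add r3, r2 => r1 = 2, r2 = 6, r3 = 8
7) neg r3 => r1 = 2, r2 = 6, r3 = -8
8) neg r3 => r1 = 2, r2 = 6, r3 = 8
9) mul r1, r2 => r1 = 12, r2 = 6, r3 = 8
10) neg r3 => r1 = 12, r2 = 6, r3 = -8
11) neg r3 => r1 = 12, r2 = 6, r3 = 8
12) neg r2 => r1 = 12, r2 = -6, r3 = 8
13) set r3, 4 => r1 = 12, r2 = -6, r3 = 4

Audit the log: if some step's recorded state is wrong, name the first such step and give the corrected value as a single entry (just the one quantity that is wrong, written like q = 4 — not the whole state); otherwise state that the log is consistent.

no error

step 1: r1 = 4 + -2 = 2 -> matches
step 2: r3 = 2 -> confirmed correct
step 3: r3 = 2 + -2 = 0 -> no discrepancy
step 4: r2 = 6 -> same as recorded
step 5: r3 = 0 + 2 = 2 -> exactly as logged
step 6: r3 = 2 + 6 = 8 -> checks out
step 7: r3 = -(8) = -8 -> consistent with the log
step 8: r3 = -(-8) = 8 -> matches
step 9: r1 = 2 * 6 = 12 -> consistent with the log
step 10: r3 = -(8) = -8 -> no discrepancy
step 11: r3 = -(-8) = 8 -> agrees with the log
step 12: r2 = -(6) = -6 -> matches
step 13: r3 = 4 -> same as recorded
All entries verified; no error found.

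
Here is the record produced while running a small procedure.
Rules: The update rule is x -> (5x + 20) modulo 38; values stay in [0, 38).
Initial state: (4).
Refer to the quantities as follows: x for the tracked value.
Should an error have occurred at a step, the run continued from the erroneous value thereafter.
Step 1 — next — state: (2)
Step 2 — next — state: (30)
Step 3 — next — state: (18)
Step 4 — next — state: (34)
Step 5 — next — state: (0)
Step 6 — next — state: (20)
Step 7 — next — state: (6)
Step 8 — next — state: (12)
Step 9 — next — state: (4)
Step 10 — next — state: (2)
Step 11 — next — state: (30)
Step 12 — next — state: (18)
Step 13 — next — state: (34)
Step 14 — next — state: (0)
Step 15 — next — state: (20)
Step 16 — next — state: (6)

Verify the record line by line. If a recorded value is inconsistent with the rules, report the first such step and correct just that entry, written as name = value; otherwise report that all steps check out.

no error

1. x = (5*4 + 20) mod 38 = 2 (no discrepancy)
2. x = (5*2 + 20) mod 38 = 30 (verified)
3. x = (5*30 + 20) mod 38 = 18 (no discrepancy)
4. x = (5*18 + 20) mod 38 = 34 (no discrepancy)
5. x = (5*34 + 20) mod 38 = 0 (consistent with the record)
6. x = (5*0 + 20) mod 38 = 20 (same as recorded)
7. x = (5*20 + 20) mod 38 = 6 (exactly as logged)
8. x = (5*6 + 20) mod 38 = 12 (confirmed correct)
9. x = (5*12 + 20) mod 38 = 4 (verified)
10. x = (5*4 + 20) mod 38 = 2 (checks out)
11. x = (5*2 + 20) mod 38 = 30 (exactly as logged)
12. x = (5*30 + 20) mod 38 = 18 (consistent with the record)
13. x = (5*18 + 20) mod 38 = 34 (confirmed correct)
14. x = (5*34 + 20) mod 38 = 0 (same as recorded)
15. x = (5*0 + 20) mod 38 = 20 (no discrepancy)
16. x = (5*20 + 20) mod 38 = 6 (consistent with the record)
Every step is consistent.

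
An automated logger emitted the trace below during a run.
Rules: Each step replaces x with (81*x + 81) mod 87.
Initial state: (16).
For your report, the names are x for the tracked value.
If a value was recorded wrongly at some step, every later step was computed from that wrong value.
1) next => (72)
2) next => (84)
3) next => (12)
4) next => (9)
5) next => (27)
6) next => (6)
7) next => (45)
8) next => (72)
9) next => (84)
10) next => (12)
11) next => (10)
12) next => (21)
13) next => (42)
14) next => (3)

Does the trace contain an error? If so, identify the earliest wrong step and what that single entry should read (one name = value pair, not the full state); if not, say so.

step 11, x = 9

1. x = (81*16 + 81) mod 87 = 72 (checks out)
2. x = (81*72 + 81) mod 87 = 84 (in agreement)
3. x = (81*84 + 81) mod 87 = 12 (exactly as logged)
4. x = (81*12 + 81) mod 87 = 9 (consistent with the trace)
5. x = (81*9 + 81) mod 87 = 27 (checks out)
6. x = (81*27 + 81) mod 87 = 6 (no discrepancy)
7. x = (81*6 + 81) mod 87 = 45 (verified)
8. x = (81*45 + 81) mod 87 = 72 (agrees with the trace)
9. x = (81*72 + 81) mod 87 = 84 (consistent with the trace)
10. x = (81*84 + 81) mod 87 = 12 (exactly as logged)
11. x = (81*12 + 81) mod 87 = 9 (first mismatch against the trace)
The audit stops at step 11: the recorded entry is wrong and should be x = 9.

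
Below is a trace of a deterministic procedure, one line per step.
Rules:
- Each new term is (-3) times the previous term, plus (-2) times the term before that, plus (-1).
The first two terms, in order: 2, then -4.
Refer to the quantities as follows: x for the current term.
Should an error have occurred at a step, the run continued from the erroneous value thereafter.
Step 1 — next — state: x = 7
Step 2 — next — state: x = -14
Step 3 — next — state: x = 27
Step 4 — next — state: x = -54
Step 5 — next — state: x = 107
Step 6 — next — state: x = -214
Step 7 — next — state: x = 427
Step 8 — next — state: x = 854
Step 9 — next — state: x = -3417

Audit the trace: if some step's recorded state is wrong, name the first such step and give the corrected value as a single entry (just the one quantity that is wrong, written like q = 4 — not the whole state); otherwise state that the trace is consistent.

step 1: x = -3*(-4) + (-2)*(2) + (-1) = 7 -> confirmed correct
step 2: x = -3*(7) + (-2)*(-4) + (-1) = -14 -> agrees with the trace
step 3: x = -3*(-14) + (-2)*(7) + (-1) = 27 -> matches
step 4: x = -3*(27) + (-2)*(-14) + (-1) = -54 -> same as recorded
step 5: x = -3*(-54) + (-2)*(27) + (-1) = 107 -> exactly as logged
step 6: x = -3*(107) + (-2)*(-54) + (-1) = -214 -> agrees with the trace
step 7: x = -3*(-214) + (-2)*(107) + (-1) = 427 -> in agreement
step 8: x = -3*(427) + (-2)*(-214) + (-1) = -854 -> a discrepancy with the trace
Step 8 is the first one off; corrected, x = -854.

step 8, x = -854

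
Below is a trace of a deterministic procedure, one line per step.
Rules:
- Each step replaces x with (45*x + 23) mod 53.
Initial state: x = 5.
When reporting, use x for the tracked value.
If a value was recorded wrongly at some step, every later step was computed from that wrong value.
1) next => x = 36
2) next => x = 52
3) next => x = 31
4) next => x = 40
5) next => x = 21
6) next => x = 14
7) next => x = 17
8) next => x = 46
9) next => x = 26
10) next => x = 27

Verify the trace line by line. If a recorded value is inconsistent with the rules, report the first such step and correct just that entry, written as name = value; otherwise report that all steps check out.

Step 1: x = (45*5 + 23) mod 53 = 36 — agrees with the trace.
Step 2: x = (45*36 + 23) mod 53 = 0 — this is not what the trace shows.
That makes step 2 the first incorrect line — x = 0 is what it should show.

step 2, x = 0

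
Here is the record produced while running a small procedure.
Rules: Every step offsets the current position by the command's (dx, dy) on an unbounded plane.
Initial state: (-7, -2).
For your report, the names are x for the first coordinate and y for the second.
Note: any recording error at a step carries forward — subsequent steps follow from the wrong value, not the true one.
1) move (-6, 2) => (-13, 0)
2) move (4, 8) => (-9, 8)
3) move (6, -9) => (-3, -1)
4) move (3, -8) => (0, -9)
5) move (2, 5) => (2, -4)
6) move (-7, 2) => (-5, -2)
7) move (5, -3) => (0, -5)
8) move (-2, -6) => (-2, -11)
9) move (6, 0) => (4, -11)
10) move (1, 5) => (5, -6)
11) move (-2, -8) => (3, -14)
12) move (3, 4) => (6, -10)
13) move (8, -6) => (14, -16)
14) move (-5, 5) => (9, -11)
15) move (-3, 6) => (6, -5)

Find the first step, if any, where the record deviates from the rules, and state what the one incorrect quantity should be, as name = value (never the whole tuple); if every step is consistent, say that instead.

no error

step 1: x = -7 + (-6) = -13, y = -2 + (2) = 0 -> agrees with the record
step 2: x = -13 + (4) = -9, y = 0 + (8) = 8 -> matches
step 3: x = -9 + (6) = -3, y = 8 + (-9) = -1 -> in agreement
step 4: x = -3 + (3) = 0, y = -1 + (-8) = -9 -> verified
step 5: x = 0 + (2) = 2, y = -9 + (5) = -4 -> exactly as logged
step 6: x = 2 + (-7) = -5, y = -4 + (2) = -2 -> confirmed correct
step 7: x = -5 + (5) = 0, y = -2 + (-3) = -5 -> confirmed correct
step 8: x = 0 + (-2) = -2, y = -5 + (-6) = -11 -> in agreement
step 9: x = -2 + (6) = 4, y = -11 + (0) = -11 -> agrees with the record
step 10: x = 4 + (1) = 5, y = -11 + (5) = -6 -> confirmed correct
step 11: x = 5 + (-2) = 3, y = -6 + (-8) = -14 -> confirmed correct
step 12: x = 3 + (3) = 6, y = -14 + (4) = -10 -> no discrepancy
step 13: x = 6 + (8) = 14, y = -10 + (-6) = -16 -> confirmed correct
step 14: x = 14 + (-5) = 9, y = -16 + (5) = -11 -> consistent with the record
step 15: x = 9 + (-3) = 6, y = -11 + (6) = -5 -> checks out
Every step is consistent.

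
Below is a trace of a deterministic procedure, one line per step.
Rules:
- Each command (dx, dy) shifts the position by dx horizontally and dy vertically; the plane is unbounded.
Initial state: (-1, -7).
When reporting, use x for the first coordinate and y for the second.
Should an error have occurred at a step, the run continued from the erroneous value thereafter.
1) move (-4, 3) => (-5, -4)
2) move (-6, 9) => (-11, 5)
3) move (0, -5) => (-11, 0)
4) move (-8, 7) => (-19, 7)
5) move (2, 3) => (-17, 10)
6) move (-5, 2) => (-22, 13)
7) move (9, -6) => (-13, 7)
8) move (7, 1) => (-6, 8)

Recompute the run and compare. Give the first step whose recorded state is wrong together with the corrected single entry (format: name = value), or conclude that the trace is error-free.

step 6, y = 12

Step 1: x = -1 + (-4) = -5, y = -7 + (3) = -4 — matches.
Step 2: x = -5 + (-6) = -11, y = -4 + (9) = 5 — no discrepancy.
Step 3: x = -11 + (0) = -11, y = 5 + (-5) = 0 — exactly as logged.
Step 4: x = -11 + (-8) = -19, y = 0 + (7) = 7 — in agreement.
Step 5: x = -19 + (2) = -17, y = 7 + (3) = 10 — agrees with the trace.
Step 6: x = -17 + (-5) = -22, y = 10 + (2) = 12 — the recorded entry deviates here.
So the first discrepancy is step 6, where the right value is y = 12.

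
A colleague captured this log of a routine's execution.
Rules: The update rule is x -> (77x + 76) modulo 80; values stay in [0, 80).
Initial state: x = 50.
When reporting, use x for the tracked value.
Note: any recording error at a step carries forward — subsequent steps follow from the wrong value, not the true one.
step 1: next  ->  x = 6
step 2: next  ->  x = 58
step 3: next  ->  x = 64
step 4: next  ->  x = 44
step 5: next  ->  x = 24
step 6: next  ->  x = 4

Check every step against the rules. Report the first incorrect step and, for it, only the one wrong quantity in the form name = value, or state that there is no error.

step 1: x = (77*50 + 76) mod 80 = 6 -> consistent with the log
step 2: x = (77*6 + 76) mod 80 = 58 -> agrees with the log
step 3: x = (77*58 + 76) mod 80 = 62 -> a discrepancy with the log
Step 3 is the first one off; corrected, x = 62.

step 3, x = 62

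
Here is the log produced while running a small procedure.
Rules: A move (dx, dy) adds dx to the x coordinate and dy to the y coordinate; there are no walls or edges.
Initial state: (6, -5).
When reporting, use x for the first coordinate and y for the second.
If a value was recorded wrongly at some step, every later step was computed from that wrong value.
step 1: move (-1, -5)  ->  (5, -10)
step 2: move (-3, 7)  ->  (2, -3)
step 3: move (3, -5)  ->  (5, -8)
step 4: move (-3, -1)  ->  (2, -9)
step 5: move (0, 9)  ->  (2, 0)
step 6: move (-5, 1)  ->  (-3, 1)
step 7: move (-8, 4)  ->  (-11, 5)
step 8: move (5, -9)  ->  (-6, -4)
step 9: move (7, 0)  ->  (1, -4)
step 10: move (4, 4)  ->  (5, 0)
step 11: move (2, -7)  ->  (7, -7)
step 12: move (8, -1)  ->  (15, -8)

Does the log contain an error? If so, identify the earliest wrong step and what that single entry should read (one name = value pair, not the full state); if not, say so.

step 1: x = 6 + (-1) = 5, y = -5 + (-5) = -10 -> exactly as logged
step 2: x = 5 + (-3) = 2, y = -10 + (7) = -3 -> verified
step 3: x = 2 + (3) = 5, y = -3 + (-5) = -8 -> checks out
step 4: x = 5 + (-3) = 2, y = -8 + (-1) = -9 -> confirmed correct
step 5: x = 2 + (0) = 2, y = -9 + (9) = 0 -> exactly as logged
step 6: x = 2 + (-5) = -3, y = 0 + (1) = 1 -> in agreement
step 7: x = -3 + (-8) = -11, y = 1 + (4) = 5 -> matches
step 8: x = -11 + (5) = -6, y = 5 + (-9) = -4 -> in agreement
step 9: x = -6 + (7) = 1, y = -4 + (0) = -4 -> exactly as logged
step 10: x = 1 + (4) = 5, y = -4 + (4) = 0 -> same as recorded
step 11: x = 5 + (2) = 7, y = 0 + (-7) = -7 -> in agreement
step 12: x = 7 + (8) = 15, y = -7 + (-1) = -8 -> checks out
No step deviates from the rules.

no error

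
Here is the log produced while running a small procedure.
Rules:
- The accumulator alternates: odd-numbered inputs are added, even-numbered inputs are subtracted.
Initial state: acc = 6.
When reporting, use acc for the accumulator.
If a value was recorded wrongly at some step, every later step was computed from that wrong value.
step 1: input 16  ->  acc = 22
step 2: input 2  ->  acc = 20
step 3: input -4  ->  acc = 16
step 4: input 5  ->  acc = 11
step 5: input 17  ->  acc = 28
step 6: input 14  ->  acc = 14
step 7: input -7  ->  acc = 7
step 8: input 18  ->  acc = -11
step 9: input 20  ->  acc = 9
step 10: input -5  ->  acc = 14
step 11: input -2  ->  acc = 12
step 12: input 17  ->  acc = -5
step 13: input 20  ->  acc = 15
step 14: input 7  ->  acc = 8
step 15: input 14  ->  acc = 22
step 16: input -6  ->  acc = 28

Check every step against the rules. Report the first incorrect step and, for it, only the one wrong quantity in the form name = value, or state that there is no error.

step 1: acc = 6 + 16 = 22 -> no discrepancy
step 2: acc = 22 - 2 = 20 -> matches
step 3: acc = 20 + -4 = 16 -> consistent with the log
step 4: acc = 16 - 5 = 11 -> confirmed correct
step 5: acc = 11 + 17 = 28 -> checks out
step 6: acc = 28 - 14 = 14 -> confirmed correct
step 7: acc = 14 + -7 = 7 -> same as recorded
step 8: acc = 7 - 18 = -11 -> same as recorded
step 9: acc = -11 + 20 = 9 -> matches
step 10: acc = 9 - -5 = 14 -> in agreement
step 11: acc = 14 + -2 = 12 -> verified
step 12: acc = 12 - 17 = -5 -> agrees with the log
step 13: acc = -5 + 20 = 15 -> exactly as logged
step 14: acc = 15 - 7 = 8 -> matches
step 15: acc = 8 + 14 = 22 -> same as recorded
step 16: acc = 22 - -6 = 28 -> confirmed correct
No step deviates from the rules.

no error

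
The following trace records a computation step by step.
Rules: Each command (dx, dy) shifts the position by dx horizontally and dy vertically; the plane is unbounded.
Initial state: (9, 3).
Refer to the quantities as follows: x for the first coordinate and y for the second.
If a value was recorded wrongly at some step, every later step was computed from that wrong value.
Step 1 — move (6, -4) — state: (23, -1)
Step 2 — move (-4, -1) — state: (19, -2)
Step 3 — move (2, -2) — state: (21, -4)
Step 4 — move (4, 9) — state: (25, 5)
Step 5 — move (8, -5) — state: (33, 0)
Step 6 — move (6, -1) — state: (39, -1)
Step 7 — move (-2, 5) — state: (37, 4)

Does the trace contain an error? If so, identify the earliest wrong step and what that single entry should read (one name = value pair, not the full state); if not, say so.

step 1, x = 15

Recomputing the run from the initial state:
step 1: x = 15, y = -1
step 2: x = 11, y = -2
step 3: x = 13, y = -4
step 4: x = 17, y = 5
step 5: x = 25, y = 0
step 6: x = 31, y = -1
step 7: x = 29, y = 4
The first disagreement with the trace is at step 1, where the value should be x = 15.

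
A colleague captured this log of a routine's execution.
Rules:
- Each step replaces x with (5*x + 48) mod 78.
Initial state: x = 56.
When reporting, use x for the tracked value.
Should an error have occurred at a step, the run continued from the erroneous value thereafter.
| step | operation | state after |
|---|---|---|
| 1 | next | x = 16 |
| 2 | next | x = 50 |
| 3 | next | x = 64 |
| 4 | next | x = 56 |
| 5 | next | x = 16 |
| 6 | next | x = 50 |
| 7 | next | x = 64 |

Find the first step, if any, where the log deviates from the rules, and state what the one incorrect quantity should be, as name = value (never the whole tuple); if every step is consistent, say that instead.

Step 1: x = (5*56 + 48) mod 78 = 16 — agrees with the log.
Step 2: x = (5*16 + 48) mod 78 = 50 — checks out.
Step 3: x = (5*50 + 48) mod 78 = 64 — matches.
Step 4: x = (5*64 + 48) mod 78 = 56 — matches.
Step 5: x = (5*56 + 48) mod 78 = 16 — consistent with the log.
Step 6: x = (5*16 + 48) mod 78 = 50 — agrees with the log.
Step 7: x = (5*50 + 48) mod 78 = 64 — matches.
Each recorded entry agrees with the recomputation.

no error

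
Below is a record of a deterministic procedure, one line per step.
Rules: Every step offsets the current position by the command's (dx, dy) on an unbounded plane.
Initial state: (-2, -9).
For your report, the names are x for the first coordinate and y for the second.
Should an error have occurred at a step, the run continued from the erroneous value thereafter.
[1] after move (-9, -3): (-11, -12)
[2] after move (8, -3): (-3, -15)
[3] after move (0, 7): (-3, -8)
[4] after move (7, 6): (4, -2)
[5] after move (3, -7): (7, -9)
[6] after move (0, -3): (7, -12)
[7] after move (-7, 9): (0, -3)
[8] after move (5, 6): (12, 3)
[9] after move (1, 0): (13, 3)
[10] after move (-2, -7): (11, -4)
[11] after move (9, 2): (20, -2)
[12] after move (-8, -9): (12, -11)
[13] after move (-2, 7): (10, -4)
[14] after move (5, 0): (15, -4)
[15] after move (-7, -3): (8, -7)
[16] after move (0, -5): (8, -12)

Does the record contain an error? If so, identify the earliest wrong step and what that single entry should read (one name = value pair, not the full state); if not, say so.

1. x = -2 + (-9) = -11, y = -9 + (-3) = -12 (matches)
2. x = -11 + (8) = -3, y = -12 + (-3) = -15 (consistent with the record)
3. x = -3 + (0) = -3, y = -15 + (7) = -8 (consistent with the record)
4. x = -3 + (7) = 4, y = -8 + (6) = -2 (agrees with the record)
5. x = 4 + (3) = 7, y = -2 + (-7) = -9 (consistent with the record)
6. x = 7 + (0) = 7, y = -9 + (-3) = -12 (same as recorded)
7. x = 7 + (-7) = 0, y = -12 + (9) = -3 (agrees with the record)
8. x = 0 + (5) = 5, y = -3 + (6) = 3 (the record disagrees here)
Step 8 is the first one off; corrected, x = 5.

step 8, x = 5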